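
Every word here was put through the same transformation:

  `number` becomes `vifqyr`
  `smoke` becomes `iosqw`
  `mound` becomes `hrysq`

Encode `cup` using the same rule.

The output letters match the input read backwards, each shifted +4: number reversed is rebmun. Read the word backwards and shift each letter +4.
For cup: reverse → puc; then shift: p+4=t, u+4=y, c+4=g.

tyg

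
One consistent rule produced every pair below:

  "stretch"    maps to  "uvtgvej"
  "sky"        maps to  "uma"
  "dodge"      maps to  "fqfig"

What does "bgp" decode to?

Compare letters: s→u is +2, t→v is +2, r→t is +2 — a constant shift. Every letter moves 2 places later in the alphabet, wrapping around z→a.
Reversing it on bgp: b−2=z, g−2=e, p−2=n.

zen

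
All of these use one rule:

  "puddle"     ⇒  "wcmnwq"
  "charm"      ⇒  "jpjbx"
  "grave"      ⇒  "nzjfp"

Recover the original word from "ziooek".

safety

Each letter shifts forward by (position + 7), i.e. 7, 8, 9, … — the shift grows by one for each successive letter.
Undoing it on ziooek: z−7=s, i−8=a, o−9=f, o−10=e, e−11=t, k−12=y.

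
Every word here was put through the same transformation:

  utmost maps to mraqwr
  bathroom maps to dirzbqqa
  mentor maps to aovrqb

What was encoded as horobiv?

veteran

u(20)→m(12) and t(19)→r(17) fit y≡21x+8 (mod 26); the inverse of 21 mod 26 is 5. This is an affine cipher: with a=0,…,z=25, each position x becomes (21x+8) mod 26.
Reversing it on horobiv: h(7)→5·(7−8)≡21=v; o(14)→5·(14−8)≡4=e; r(17)→5·(17−8)≡19=t; o(14)→5·(14−8)≡4=e; b(1)→5·(1−8)≡17=r; i(8)→5·(8−8)≡0=a; v(21)→5·(21−8)≡13=n (all mod 26).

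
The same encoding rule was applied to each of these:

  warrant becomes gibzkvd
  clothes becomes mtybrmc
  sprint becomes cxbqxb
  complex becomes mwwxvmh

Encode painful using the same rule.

Shifts by position in warrant: pos 0: w→g (+10), pos 1: a→i (+8), pos 2: r→b (+10), pos 3: r→z (+8) — repeating every 2. It's a Vigenère-style cipher with numeric key [10,8]: position i shifts by key[i mod 2].
On painful: p+10=z, a+8=i, i+10=s, n+8=v, f+10=p, u+8=c, l+10=v.

zisvpcv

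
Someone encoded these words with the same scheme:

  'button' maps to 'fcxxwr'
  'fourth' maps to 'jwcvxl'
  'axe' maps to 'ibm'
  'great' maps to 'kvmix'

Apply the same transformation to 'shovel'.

wlwzmp

Vowels shift forward by 8 and consonants shift forward by 4.
On shovel: s(cons)+4=w, h(cons)+4=l, o(vowel)+8=w, v(cons)+4=z, e(vowel)+8=m, l(cons)+4=p.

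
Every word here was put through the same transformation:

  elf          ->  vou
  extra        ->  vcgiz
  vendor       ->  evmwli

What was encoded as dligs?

worth

Each pair mirrors across the alphabet (e↔v, l↔o, f↔u): positions sum to 25. This is the alphabet-reversal cipher (Atbash): a becomes z, b becomes y, etc.
Decoding dligs: d↔w, l↔o, i↔r, g↔t, s↔h.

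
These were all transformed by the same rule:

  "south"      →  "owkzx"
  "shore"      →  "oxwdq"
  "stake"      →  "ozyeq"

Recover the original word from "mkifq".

This is an affine cipher: with a=0,…,z=25, each position x becomes (11x+24) mod 26.
Reversing it on mkifq: m(12)→19·(12−24)≡6=g; k(10)→19·(10−24)≡20=u; i(8)→19·(8−24)≡8=i; f(5)→19·(5−24)≡3=d; q(16)→19·(16−24)≡4=e (all mod 26).

guide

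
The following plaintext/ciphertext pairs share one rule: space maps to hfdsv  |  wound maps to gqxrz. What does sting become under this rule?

jqlwv

The output letters match the input read backwards, each shifted +3: space reversed is ecaps. The word is reversed, then every letter is shifted forward by 3.
For sting: reverse → gnits; then shift: g+3=j, n+3=q, i+3=l, t+3=w, s+3=v.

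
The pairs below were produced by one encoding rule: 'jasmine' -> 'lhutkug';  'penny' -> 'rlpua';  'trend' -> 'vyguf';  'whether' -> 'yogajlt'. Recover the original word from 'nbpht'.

Shifts by position in jasmine: pos 0: j→l (+2), pos 1: a→h (+7), pos 2: s→u (+2), pos 3: m→t (+7) — repeating every 2. A repeating key of period 2 is used — shifts +2, +7 over and over.
Reversing it on nbpht: n−2=l, b−7=u, p−2=n, h−7=a, t−2=r.

lunar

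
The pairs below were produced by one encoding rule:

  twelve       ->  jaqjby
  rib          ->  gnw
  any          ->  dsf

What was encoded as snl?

gin

The output letters match the input read backwards, each shifted +5: twelve reversed is evlewt. The word is reversed, then every letter is shifted forward by 5.
Reversing it on snl: shift back: s−5=n, n−5=i, l−5=g → nig; then reverse → gin.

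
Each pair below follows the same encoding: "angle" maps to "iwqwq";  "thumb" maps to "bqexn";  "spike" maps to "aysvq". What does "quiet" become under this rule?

ydspf

The shift increases by 1 at each position, starting from +8: 8, 9, 10, ….
For quiet: q+8=y, u+9=d, i+10=s, e+11=p, t+12=f.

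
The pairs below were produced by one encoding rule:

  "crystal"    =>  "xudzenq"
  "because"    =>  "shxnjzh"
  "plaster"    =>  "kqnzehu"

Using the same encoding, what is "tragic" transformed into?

c(2)→x(23) and r(17)→u(20) fit y≡5x+13 (mod 26); the inverse of 5 mod 26 is 21. Each letter's alphabet position (a=0..z=25) is mapped through 5·x+13 mod 26 — an affine cipher.
For tragic: t(19)→5·19+13≡4=e; r(17)→5·17+13≡20=u; a(0)→5·0+13≡13=n; g(6)→5·6+13≡17=r; i(8)→5·8+13≡1=b; c(2)→5·2+13≡23=x (all mod 26).

eunrbx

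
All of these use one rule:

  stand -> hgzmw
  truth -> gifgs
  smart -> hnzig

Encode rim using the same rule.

irn

Each pair mirrors across the alphabet (s↔h, t↔g, a↔z): positions sum to 25. This is the alphabet-reversal cipher (Atbash): a becomes z, b becomes y, etc.
For rim: r↔i, i↔r, m↔n.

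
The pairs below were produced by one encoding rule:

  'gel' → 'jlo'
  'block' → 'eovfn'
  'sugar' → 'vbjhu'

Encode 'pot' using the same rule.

svw

The shift depends on letter class: consonant g→j is +3, but vowel e→l is +7. The rule splits by letter class: vowels +7, consonants +3.
On pot: p(cons)+3=s, o(vowel)+7=v, t(cons)+3=w.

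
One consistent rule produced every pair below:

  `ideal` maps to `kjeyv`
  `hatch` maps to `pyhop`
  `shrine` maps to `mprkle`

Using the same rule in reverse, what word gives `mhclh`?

stunt

i(8)→k(10) and d(3)→j(9) fit y≡21x+24 (mod 26); the inverse of 21 mod 26 is 5. Each letter's alphabet position (a=0..z=25) is mapped through 21·x+24 mod 26 — an affine cipher.
Decoding mhclh: m(12)→5·(12−24)≡18=s; h(7)→5·(7−24)≡19=t; c(2)→5·(2−24)≡20=u; l(11)→5·(11−24)≡13=n; h(7)→5·(7−24)≡19=t (all mod 26).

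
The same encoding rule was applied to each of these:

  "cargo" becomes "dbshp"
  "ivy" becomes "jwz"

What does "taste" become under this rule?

ubtuf

Compare letters: c→d is +1, a→b is +1, r→s is +1 — a constant shift. This is a Caesar cipher with shift 1.
Applying it to taste: t+1=u, a+1=b, s+1=t, t+1=u, e+1=f.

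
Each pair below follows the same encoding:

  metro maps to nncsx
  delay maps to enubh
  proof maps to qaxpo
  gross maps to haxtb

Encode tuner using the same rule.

udwfa

Shifts by position in metro: pos 0: m→n (+1), pos 1: e→n (+9), pos 2: t→c (+9), pos 3: r→s (+1), pos 4: o→x (+9) — repeating every 3. The shifts repeat in a cycle of length 3: positions 0,1,… shift by +1, +9, +9, then the pattern repeats.
On tuner: t+1=u, u+9=d, n+9=w, e+1=f, r+9=a.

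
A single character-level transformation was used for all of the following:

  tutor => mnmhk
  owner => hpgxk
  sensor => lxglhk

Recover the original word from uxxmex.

Compare letters: t→m is +19, u→n is +19, t→m is +19 — a constant shift. Every letter moves 19 places later in the alphabet, wrapping around z→a.
Undoing it on uxxmex: u−19=b, x−19=e, x−19=e, m−19=t, e−19=l, x−19=e.

beetle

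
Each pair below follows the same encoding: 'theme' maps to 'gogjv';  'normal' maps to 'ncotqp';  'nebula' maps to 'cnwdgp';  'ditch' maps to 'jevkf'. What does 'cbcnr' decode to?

plaza

Two steps: reverse the string, then apply a Caesar shift of +2.
Decoding cbcnr: shift back: c−2=a, b−2=z, c−2=a, n−2=l, r−2=p → azalp; then reverse → plaza.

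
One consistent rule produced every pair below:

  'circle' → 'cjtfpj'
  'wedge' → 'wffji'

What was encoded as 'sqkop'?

spill

The shift increases by 1 at each position, starting from +0: 0, 1, 2, ….
Reversing it on sqkop: s−0=s, q−1=p, k−2=i, o−3=l, p−4=l.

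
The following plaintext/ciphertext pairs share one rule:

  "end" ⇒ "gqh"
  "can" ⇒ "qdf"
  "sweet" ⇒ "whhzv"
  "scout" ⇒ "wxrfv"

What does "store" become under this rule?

hurwv

The output letters match the input read backwards, each shifted +3: end reversed is dne. The word is reversed, then every letter is shifted forward by 3.
Applying it to store: reverse → erots; then shift: e+3=h, r+3=u, o+3=r, t+3=w, s+3=v.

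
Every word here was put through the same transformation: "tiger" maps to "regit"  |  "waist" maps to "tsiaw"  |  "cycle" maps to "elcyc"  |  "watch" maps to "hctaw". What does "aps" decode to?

spa

The output letters match the input read backwards: tiger reversed is regit. The word is simply reversed.
Undoing it on aps: then reverse → spa.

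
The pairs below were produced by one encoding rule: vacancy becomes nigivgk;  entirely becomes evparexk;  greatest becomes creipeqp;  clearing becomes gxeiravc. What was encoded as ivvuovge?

announce

Treating letters as 0–25, the rule is x ↦ 25x + 8 (mod 26).
Decoding ivvuovge: i(8)→25·(8−8)≡0=a; v(21)→25·(21−8)≡13=n; v(21)→25·(21−8)≡13=n; u(20)→25·(20−8)≡14=o; o(14)→25·(14−8)≡20=u; v(21)→25·(21−8)≡13=n; g(6)→25·(6−8)≡2=c; e(4)→25·(4−8)≡4=e (all mod 26).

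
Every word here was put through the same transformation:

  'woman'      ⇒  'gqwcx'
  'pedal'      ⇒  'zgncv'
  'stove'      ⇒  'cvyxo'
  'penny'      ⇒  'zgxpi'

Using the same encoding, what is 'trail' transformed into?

Shifts by position in woman: pos 0: w→g (+10), pos 1: o→q (+2), pos 2: m→w (+10), pos 3: a→c (+2) — repeating every 2. The shifts repeat in a cycle of length 2: positions 0,1,… shift by +10, +2, then the pattern repeats.
Applying it to trail: t+10=d, r+2=t, a+10=k, i+2=k, l+10=v.

dtkkv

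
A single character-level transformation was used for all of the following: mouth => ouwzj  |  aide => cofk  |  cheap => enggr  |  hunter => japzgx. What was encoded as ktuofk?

Shifts by position in mouth: pos 0: m→o (+2), pos 1: o→u (+6), pos 2: u→w (+2), pos 3: t→z (+6) — repeating every 2. A repeating key of period 2 is used — shifts +2, +6 over and over.
Undoing it on ktuofk: k−2=i, t−6=n, u−2=s, o−6=i, f−2=d, k−6=e.

inside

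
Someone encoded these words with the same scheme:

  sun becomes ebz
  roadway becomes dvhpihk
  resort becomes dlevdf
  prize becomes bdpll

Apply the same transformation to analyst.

hzhxkef

The shift depends on letter class: consonant s→e is +12, but vowel u→b is +7. The rule splits by letter class: vowels +7, consonants +12.
For analyst: a(vowel)+7=h, n(cons)+12=z, a(vowel)+7=h, l(cons)+12=x, y(cons)+12=k, s(cons)+12=e, t(cons)+12=f.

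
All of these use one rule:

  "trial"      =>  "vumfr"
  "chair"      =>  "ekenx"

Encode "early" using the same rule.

In trial: t→v is +2, r→u is +3, i→m is +4, a→f is +5 — the shift increases by 1 each position. Letter i (0-indexed) is shifted by i+2, so successive shifts are 2, 3, 4, ….
On early: e+2=g, a+3=d, r+4=v, l+5=q, y+6=e.

gdvqe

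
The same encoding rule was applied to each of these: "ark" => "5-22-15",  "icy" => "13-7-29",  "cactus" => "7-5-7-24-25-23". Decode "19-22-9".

ore

a is letter #1 and maps to 5: an offset of 4. Letters become their 1-based position plus 4 (so a→5, b→6, …).
Undoing it on 19-22-9: 19→(19−4)÷1=15=o, 22→(22−4)÷1=18=r, 9→(9−4)÷1=5=e.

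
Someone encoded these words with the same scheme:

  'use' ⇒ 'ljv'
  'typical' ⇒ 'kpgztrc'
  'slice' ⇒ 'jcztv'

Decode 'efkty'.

notch

Compare letters: u→l is +17, s→j is +17, e→v is +17 — a constant shift. It's a constant shift of +17 (ROT17).
Reversing it on efkty: e−17=n, f−17=o, k−17=t, t−17=c, y−17=h.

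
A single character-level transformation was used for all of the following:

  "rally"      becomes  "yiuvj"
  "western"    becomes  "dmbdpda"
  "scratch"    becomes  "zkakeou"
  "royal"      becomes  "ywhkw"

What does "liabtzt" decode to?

earring

In rally: r→y is +7, a→i is +8, l→u is +9, l→v is +10 — the shift increases by 1 each position. Letter i (0-indexed) is shifted by i+7, so successive shifts are 7, 8, 9, ….
Undoing it on liabtzt: l−7=e, i−8=a, a−9=r, b−10=r, t−11=i, z−12=n, t−13=g.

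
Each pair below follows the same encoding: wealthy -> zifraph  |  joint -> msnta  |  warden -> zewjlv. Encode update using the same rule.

Each letter shifts forward by (position + 3), i.e. 3, 4, 5, … — the shift grows by one for each successive letter.
For update: u+3=x, p+4=t, d+5=i, a+6=g, t+7=a, e+8=m.

xtigam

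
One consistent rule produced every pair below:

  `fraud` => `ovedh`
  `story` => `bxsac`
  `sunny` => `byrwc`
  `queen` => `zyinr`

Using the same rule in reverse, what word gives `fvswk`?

Shifts by position in fraud: pos 0: f→o (+9), pos 1: r→v (+4), pos 2: a→e (+4), pos 3: u→d (+9), pos 4: d→h (+4) — repeating every 3. A repeating key of period 3 is used — shifts +9, +4, +4 over and over.
Decoding fvswk: f−9=w, v−4=r, s−4=o, w−9=n, k−4=g.

wrong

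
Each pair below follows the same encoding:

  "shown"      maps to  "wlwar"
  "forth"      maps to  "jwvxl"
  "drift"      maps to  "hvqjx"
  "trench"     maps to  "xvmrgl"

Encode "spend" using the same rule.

The shift depends on letter class: consonant s→w is +4, but vowel o→w is +8. Two shifts are in play — +8 for a/e/i/o/u, +4 for every other letter.
On spend: s(cons)+4=w, p(cons)+4=t, e(vowel)+8=m, n(cons)+4=r, d(cons)+4=h.

wtmrh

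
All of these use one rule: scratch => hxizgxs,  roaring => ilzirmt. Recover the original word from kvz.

pea

Each pair mirrors across the alphabet (s↔h, c↔x, r↔i): positions sum to 25. Each letter is replaced by its mirror in the alphabet: a↔z, b↔y, c↔x, and so on (the Atbash cipher).
Undoing it on kvz: k↔p, v↔e, z↔a.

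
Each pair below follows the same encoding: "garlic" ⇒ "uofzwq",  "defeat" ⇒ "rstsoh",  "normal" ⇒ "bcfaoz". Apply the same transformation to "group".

ufcid

Each letter is shifted forward by 14 in the alphabet (a Caesar shift of +14).
Applying it to group: g+14=u, r+14=f, o+14=c, u+14=i, p+14=d.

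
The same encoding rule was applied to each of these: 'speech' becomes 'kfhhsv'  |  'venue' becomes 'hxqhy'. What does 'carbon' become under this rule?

The word is reversed, then every letter is shifted forward by 3.
On carbon: reverse → nobrac; then shift: n+3=q, o+3=r, b+3=e, r+3=u, a+3=d, c+3=f.

qreudf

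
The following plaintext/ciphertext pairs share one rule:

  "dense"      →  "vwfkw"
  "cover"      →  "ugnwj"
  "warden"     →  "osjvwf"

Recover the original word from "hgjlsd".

portal

Compare letters: d→v is +18, e→w is +18, n→f is +18 — a constant shift. This is a Caesar cipher with shift 18.
Reversing it on hgjlsd: h−18=p, g−18=o, j−18=r, l−18=t, s−18=a, d−18=l.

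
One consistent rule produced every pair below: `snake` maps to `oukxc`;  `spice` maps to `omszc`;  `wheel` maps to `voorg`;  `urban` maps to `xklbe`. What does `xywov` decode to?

The output letters match the input read backwards, each shifted +10: snake reversed is ekans. Read the word backwards and shift each letter +10.
Reversing it on xywov: shift back: x−10=n, y−10=o, w−10=m, o−10=e, v−10=l → nomel; then reverse → lemon.

lemon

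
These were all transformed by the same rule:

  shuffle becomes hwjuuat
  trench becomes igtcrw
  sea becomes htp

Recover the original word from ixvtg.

tiger

Compare letters: s→h is +15, h→w is +15, u→j is +15 — a constant shift. It's a constant shift of +15 (ROT15).
Reversing it on ixvtg: i−15=t, x−15=i, v−15=g, t−15=e, g−15=r.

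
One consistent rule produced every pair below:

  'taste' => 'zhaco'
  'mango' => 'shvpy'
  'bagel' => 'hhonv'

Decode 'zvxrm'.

In taste: t→z is +6, a→h is +7, s→a is +8, t→c is +9 — the shift increases by 1 each position. Letter i (0-indexed) is shifted by i+6, so successive shifts are 6, 7, 8, ….
Reversing it on zvxrm: z−6=t, v−7=o, x−8=p, r−9=i, m−10=c.

topic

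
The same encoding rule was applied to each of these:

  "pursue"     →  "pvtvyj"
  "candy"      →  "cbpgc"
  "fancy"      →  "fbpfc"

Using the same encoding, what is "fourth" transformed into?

In pursue: p→p is +0, u→v is +1, r→t is +2, s→v is +3 — the shift increases by 1 each position. The shift increases by 1 at each position, starting from +0: 0, 1, 2, ….
For fourth: f+0=f, o+1=p, u+2=w, r+3=u, t+4=x, h+5=m.

fpwuxm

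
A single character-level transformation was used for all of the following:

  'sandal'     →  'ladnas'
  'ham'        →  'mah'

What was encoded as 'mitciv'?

The output letters match the input read backwards: sandal reversed is ladnas. The word is simply reversed.
Decoding mitciv: then reverse → victim.

victim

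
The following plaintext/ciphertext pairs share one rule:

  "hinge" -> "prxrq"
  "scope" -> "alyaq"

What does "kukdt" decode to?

clash

In hinge: h→p is +8, i→r is +9, n→x is +10, g→r is +11 — the shift increases by 1 each position. Each letter shifts forward by (position + 8), i.e. 8, 9, 10, … — the shift grows by one for each successive letter.
Reversing it on kukdt: k−8=c, u−9=l, k−10=a, d−11=s, t−12=h.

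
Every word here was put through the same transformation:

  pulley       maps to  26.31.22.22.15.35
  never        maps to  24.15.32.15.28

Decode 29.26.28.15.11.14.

spread

p is letter #16 and maps to 26: an offset of 10. Letters become their 1-based position plus 10 (so a→11, b→12, …).
Undoing it on 29.26.28.15.11.14: 29→(29−10)÷1=19=s, 26→(26−10)÷1=16=p, 28→(28−10)÷1=18=r, 15→(15−10)÷1=5=e, 11→(11−10)÷1=1=a, 14→(14−10)÷1=4=d.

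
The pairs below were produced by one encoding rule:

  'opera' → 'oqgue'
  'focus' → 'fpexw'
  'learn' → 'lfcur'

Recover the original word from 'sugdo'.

steak

Each letter shifts forward by its position index (0, 1, 2, …) — the shift grows by one for each successive letter.
Undoing it on sugdo: s−0=s, u−1=t, g−2=e, d−3=a, o−4=k.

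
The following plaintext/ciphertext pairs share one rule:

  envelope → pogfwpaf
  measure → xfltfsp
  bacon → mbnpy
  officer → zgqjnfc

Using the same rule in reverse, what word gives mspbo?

Shifts by position in envelope: pos 0: e→p (+11), pos 1: n→o (+1), pos 2: v→g (+11), pos 3: e→f (+1) — repeating every 2. It's a Vigenère-style cipher with numeric key [11,1]: position i shifts by key[i mod 2].
Reversing it on mspbo: m−11=b, s−1=r, p−11=e, b−1=a, o−11=d.

bread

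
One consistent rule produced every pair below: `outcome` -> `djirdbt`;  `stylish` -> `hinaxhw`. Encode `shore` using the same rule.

hwdgt

Compare letters: o→d is +15, u→j is +15, t→i is +15 — a constant shift. Every letter moves 15 places later in the alphabet, wrapping around z→a.
For shore: s+15=h, h+15=w, o+15=d, r+15=g, e+15=t.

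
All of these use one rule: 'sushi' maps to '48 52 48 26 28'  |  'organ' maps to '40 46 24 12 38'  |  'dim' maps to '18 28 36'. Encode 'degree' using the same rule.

s(#19)→48 and u(#21)→52: differences scale by 2, so n = 2·pos + 10. Each letter becomes 2×(its alphabet position, a=1..z=26) + 10.
On degree: d=4→18, e=5→20, g=7→24, r=18→46, e=5→20, e=5→20.

18 20 24 46 20 20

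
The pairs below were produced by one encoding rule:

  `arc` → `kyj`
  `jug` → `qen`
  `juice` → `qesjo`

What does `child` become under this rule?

The shift depends on letter class: consonant r→y is +7, but vowel a→k is +10. Vowels shift forward by 10 and consonants shift forward by 7.
For child: c(cons)+7=j, h(cons)+7=o, i(vowel)+10=s, l(cons)+7=s, d(cons)+7=k.

jossk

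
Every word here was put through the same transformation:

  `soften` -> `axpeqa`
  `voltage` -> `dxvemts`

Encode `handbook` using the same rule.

pjxonbcz

In soften: s→a is +8, o→x is +9, f→p is +10, t→e is +11 — the shift increases by 1 each position. Each letter shifts forward by (position + 8), i.e. 8, 9, 10, … — the shift grows by one for each successive letter.
On handbook: h+8=p, a+9=j, n+10=x, d+11=o, b+12=n, o+13=b, o+14=c, k+15=z.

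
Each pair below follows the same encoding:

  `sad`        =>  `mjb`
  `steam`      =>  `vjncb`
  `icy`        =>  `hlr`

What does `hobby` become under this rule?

hkkxq

Two steps: reverse the string, then apply a Caesar shift of +9.
Applying it to hobby: reverse → ybboh; then shift: y+9=h, b+9=k, b+9=k, o+9=x, h+9=q.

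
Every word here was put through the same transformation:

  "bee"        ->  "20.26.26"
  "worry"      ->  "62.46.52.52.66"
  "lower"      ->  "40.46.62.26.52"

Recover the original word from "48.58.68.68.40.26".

puzzle

b(#2)→20 and e(#5)→26: differences scale by 2, so n = 2·pos + 16. Each letter becomes 2×(its alphabet position, a=1..z=26) + 16.
Undoing it on 48.58.68.68.40.26: 48→(48−16)÷2=16=p, 58→(58−16)÷2=21=u, 68→(68−16)÷2=26=z, 68→(68−16)÷2=26=z, 40→(40−16)÷2=12=l, 26→(26−16)÷2=5=e.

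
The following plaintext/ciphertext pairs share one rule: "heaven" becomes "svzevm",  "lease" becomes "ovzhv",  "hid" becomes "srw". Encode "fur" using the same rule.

Each pair mirrors across the alphabet (h↔s, e↔v, a↔z): positions sum to 25. Each letter is replaced by its mirror in the alphabet: a↔z, b↔y, c↔x, and so on (the Atbash cipher).
Applying it to fur: f↔u, u↔f, r↔i.

ufi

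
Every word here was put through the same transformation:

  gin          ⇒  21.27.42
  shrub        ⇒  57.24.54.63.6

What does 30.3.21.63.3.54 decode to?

jaguar

With a=1..z=26, the number is 3·pos.
Reversing it on 30.3.21.63.3.54: 30→(30−0)÷3=10=j, 3→(3−0)÷3=1=a, 21→(21−0)÷3=7=g, 63→(63−0)÷3=21=u, 3→(3−0)÷3=1=a, 54→(54−0)÷3=18=r.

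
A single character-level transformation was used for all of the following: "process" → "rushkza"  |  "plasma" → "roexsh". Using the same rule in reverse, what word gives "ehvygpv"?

certain

In process: p→r is +2, r→u is +3, o→s is +4, c→h is +5 — the shift increases by 1 each position. Each letter shifts forward by (position + 2), i.e. 2, 3, 4, … — the shift grows by one for each successive letter.
Undoing it on ehvygpv: e−2=c, h−3=e, v−4=r, y−5=t, g−6=a, p−7=i, v−8=n.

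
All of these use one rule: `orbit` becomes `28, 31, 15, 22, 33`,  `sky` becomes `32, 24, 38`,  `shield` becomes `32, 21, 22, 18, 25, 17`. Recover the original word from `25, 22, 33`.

o is letter #15 and maps to 28: an offset of 13. Each letter is replaced by its alphabet position (a=1..z=26) + 13.
Decoding 25, 22, 33: 25→(25−13)÷1=12=l, 22→(22−13)÷1=9=i, 33→(33−13)÷1=20=t.

lit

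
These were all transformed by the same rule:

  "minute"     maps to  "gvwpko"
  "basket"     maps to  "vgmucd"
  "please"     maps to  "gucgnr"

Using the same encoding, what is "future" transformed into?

gtwvwh

Read the word backwards and shift each letter +2.
Applying it to future: reverse → erutuf; then shift: e+2=g, r+2=t, u+2=w, t+2=v, u+2=w, f+2=h.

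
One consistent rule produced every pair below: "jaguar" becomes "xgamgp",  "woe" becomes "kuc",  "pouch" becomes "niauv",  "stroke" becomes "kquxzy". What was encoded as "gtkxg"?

Read the word backwards and shift each letter +6.
Decoding gtkxg: shift back: g−6=a, t−6=n, k−6=e, x−6=r, g−6=a → anera; then reverse → arena.

arena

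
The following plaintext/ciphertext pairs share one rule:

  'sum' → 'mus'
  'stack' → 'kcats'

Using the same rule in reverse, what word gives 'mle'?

elm

The output letters match the input read backwards: sum reversed is mus. It's just the letters in reverse order.
Undoing it on mle: then reverse → elm.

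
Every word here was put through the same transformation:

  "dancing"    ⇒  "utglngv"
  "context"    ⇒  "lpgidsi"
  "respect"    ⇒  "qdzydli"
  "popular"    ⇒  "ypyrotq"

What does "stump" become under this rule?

zirxy

d(3)→u(20) and a(0)→t(19) fit y≡9x+19 (mod 26); the inverse of 9 mod 26 is 3. Each letter's alphabet position (a=0..z=25) is mapped through 9·x+19 mod 26 — an affine cipher.
Applying it to stump: s(18)→9·18+19≡25=z; t(19)→9·19+19≡8=i; u(20)→9·20+19≡17=r; m(12)→9·12+19≡23=x; p(15)→9·15+19≡24=y (all mod 26).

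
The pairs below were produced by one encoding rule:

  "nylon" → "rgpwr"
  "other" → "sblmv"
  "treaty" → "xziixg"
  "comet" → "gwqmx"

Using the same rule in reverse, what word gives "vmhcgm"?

Shifts by position in nylon: pos 0: n→r (+4), pos 1: y→g (+8), pos 2: l→p (+4), pos 3: o→w (+8) — repeating every 2. It's a Vigenère-style cipher with numeric key [4,8]: position i shifts by key[i mod 2].
Decoding vmhcgm: v−4=r, m−8=e, h−4=d, c−8=u, g−4=c, m−8=e.

reduce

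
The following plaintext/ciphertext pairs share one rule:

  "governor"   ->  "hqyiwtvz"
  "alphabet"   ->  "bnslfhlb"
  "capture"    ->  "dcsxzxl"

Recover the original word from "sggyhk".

In governor: g→h is +1, o→q is +2, v→y is +3, e→i is +4 — the shift increases by 1 each position. Letter i (0-indexed) is shifted by i+1, so successive shifts are 1, 2, 3, ….
Undoing it on sggyhk: s−1=r, g−2=e, g−3=d, y−4=u, h−5=c, k−6=e.

reduce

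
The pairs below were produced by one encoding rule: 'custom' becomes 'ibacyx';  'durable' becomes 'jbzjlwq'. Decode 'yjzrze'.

script

Each letter shifts forward by (position + 6), i.e. 6, 7, 8, … — the shift grows by one for each successive letter.
Undoing it on yjzrze: y−6=s, j−7=c, z−8=r, r−9=i, z−10=p, e−11=t.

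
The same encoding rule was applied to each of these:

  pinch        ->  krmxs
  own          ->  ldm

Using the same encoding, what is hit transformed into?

This is the alphabet-reversal cipher (Atbash): a becomes z, b becomes y, etc.
For hit: h↔s, i↔r, t↔g.

srg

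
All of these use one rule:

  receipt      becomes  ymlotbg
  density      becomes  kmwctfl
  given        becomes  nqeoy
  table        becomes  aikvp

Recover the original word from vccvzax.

The shift increases by 1 at each position, starting from +7: 7, 8, 9, ….
Reversing it on vccvzax: v−7=o, c−8=u, c−9=t, v−10=l, z−11=o, a−12=o, x−13=k.

outlook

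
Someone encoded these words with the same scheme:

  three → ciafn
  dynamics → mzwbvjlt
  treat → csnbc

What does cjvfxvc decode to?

Shifts by position in three: pos 0: t→c (+9), pos 1: h→i (+1), pos 2: r→a (+9), pos 3: e→f (+1) — repeating every 2. A repeating key of period 2 is used — shifts +9, +1 over and over.
Reversing it on cjvfxvc: c−9=t, j−1=i, v−9=m, f−1=e, x−9=o, v−1=u, c−9=t.

timeout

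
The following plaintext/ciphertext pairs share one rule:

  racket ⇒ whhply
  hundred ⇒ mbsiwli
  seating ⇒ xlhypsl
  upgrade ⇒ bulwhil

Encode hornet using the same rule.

The shift depends on letter class: consonant r→w is +5, but vowel a→h is +7. Vowels shift forward by 7 and consonants shift forward by 5.
Applying it to hornet: h(cons)+5=m, o(vowel)+7=v, r(cons)+5=w, n(cons)+5=s, e(vowel)+7=l, t(cons)+5=y.

mvwsly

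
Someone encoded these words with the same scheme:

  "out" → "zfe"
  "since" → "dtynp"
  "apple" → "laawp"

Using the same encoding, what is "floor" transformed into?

qwzzc

It's a constant shift of +11 (ROT11).
Applying it to floor: f+11=q, l+11=w, o+11=z, o+11=z, r+11=c.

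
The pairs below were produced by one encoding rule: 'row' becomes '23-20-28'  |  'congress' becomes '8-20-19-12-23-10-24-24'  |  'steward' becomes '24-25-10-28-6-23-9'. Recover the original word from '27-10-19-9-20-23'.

Each letter is replaced by its alphabet position (a=1..z=26) + 5.
Undoing it on 27-10-19-9-20-23: 27→(27−5)÷1=22=v, 10→(10−5)÷1=5=e, 19→(19−5)÷1=14=n, 9→(9−5)÷1=4=d, 20→(20−5)÷1=15=o, 23→(23−5)÷1=18=r.

vendor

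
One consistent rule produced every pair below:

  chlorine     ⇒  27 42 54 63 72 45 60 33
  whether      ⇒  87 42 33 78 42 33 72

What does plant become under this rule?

c(#3)→27 and h(#8)→42: differences scale by 3, so n = 3·pos + 18. With a=1..z=26, the number is 3·pos + 18.
Applying it to plant: p=16→66, l=12→54, a=1→21, n=14→60, t=20→78.

66 54 21 60 78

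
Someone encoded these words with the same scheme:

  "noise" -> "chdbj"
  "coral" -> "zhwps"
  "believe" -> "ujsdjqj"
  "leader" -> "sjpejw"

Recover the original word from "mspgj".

n(13)→c(2) and o(14)→h(7) fit y≡5x+15 (mod 26); the inverse of 5 mod 26 is 21. This is an affine cipher: with a=0,…,z=25, each position x becomes (5x+15) mod 26.
Decoding mspgj: m(12)→21·(12−15)≡15=p; s(18)→21·(18−15)≡11=l; p(15)→21·(15−15)≡0=a; g(6)→21·(6−15)≡19=t; j(9)→21·(9−15)≡4=e (all mod 26).

plate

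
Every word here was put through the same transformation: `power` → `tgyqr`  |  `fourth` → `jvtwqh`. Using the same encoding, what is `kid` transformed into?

fkm

The output letters match the input read backwards, each shifted +2: power reversed is rewop. Two steps: reverse the string, then apply a Caesar shift of +2.
On kid: reverse → dik; then shift: d+2=f, i+2=k, k+2=m.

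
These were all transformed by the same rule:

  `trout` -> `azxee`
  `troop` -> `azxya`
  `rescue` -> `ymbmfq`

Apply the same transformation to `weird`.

dmrbo

In trout: t→a is +7, r→z is +8, o→x is +9, u→e is +10 — the shift increases by 1 each position. The shift increases by 1 at each position, starting from +7: 7, 8, 9, ….
On weird: w+7=d, e+8=m, i+9=r, r+10=b, d+11=o.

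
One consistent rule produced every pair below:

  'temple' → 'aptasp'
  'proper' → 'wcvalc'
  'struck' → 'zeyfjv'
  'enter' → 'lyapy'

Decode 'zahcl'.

Shifts by position in temple: pos 0: t→a (+7), pos 1: e→p (+11), pos 2: m→t (+7), pos 3: p→a (+11) — repeating every 2. A repeating key of period 2 is used — shifts +7, +11 over and over.
Reversing it on zahcl: z−7=s, a−11=p, h−7=a, c−11=r, l−7=e.

spare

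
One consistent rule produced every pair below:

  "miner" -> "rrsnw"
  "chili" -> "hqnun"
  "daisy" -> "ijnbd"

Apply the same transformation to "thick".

The shifts repeat in a cycle of length 2: positions 0,1,… shift by +5, +9, then the pattern repeats.
On thick: t+5=y, h+9=q, i+5=n, c+9=l, k+5=p.

yqnlp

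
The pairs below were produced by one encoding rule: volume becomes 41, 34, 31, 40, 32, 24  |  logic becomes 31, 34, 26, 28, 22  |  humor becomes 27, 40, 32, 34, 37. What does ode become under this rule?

34, 23, 24

v is letter #22 and maps to 41: an offset of 19. The number is (letter's place in the alphabet, a=1) + 19.
For ode: o=15→34, d=4→23, e=5→24.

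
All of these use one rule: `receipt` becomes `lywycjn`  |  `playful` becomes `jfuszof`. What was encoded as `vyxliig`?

bedroom

Compare letters: r→l is +20, e→y is +20, c→w is +20 — a constant shift. This is a Caesar cipher with shift 20.
Decoding vyxliig: v−20=b, y−20=e, x−20=d, l−20=r, i−20=o, i−20=o, g−20=m.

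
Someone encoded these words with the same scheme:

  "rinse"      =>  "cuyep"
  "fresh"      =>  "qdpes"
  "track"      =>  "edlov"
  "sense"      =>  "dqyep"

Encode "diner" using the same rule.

ouyqc

Shifts by position in rinse: pos 0: r→c (+11), pos 1: i→u (+12), pos 2: n→y (+11), pos 3: s→e (+12) — repeating every 2. It's a Vigenère-style cipher with numeric key [11,12]: position i shifts by key[i mod 2].
For diner: d+11=o, i+12=u, n+11=y, e+12=q, r+11=c.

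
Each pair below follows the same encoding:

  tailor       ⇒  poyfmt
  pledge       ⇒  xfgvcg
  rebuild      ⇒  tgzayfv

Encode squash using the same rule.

t(19)→p(15) and a(0)→o(14) fit y≡11x+14 (mod 26); the inverse of 11 mod 26 is 19. This is an affine cipher: with a=0,…,z=25, each position x becomes (11x+14) mod 26.
For squash: s(18)→11·18+14≡4=e; q(16)→11·16+14≡8=i; u(20)→11·20+14≡0=a; a(0)→11·0+14≡14=o; s(18)→11·18+14≡4=e; h(7)→11·7+14≡13=n (all mod 26).

eiaoen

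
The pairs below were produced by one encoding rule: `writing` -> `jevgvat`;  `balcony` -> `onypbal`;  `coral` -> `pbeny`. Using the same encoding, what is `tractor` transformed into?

genpgbe

Compare letters: w→j is +13, r→e is +13, i→v is +13 — a constant shift. This is a Caesar cipher with shift 13.
Applying it to tractor: t+13=g, r+13=e, a+13=n, c+13=p, t+13=g, o+13=b, r+13=e.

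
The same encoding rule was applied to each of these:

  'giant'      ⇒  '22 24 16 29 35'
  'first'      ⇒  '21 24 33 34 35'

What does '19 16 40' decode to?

day

g is letter #7 and maps to 22: an offset of 15. Each letter is replaced by its alphabet position (a=1..z=26) + 15.
Reversing it on 19 16 40: 19→(19−15)÷1=4=d, 16→(16−15)÷1=1=a, 40→(40−15)÷1=25=y.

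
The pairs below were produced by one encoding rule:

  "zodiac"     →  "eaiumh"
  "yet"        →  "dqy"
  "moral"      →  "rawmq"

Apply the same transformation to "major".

rmoaw

The shift depends on letter class: consonant z→e is +5, but vowel o→a is +12. The rule splits by letter class: vowels +12, consonants +5.
Applying it to major: m(cons)+5=r, a(vowel)+12=m, j(cons)+5=o, o(vowel)+12=a, r(cons)+5=w.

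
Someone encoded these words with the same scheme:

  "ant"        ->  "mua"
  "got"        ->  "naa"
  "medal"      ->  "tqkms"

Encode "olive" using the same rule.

The shift depends on letter class: consonant n→u is +7, but vowel a→m is +12. The rule splits by letter class: vowels +12, consonants +7.
For olive: o(vowel)+12=a, l(cons)+7=s, i(vowel)+12=u, v(cons)+7=c, e(vowel)+12=q.

asucq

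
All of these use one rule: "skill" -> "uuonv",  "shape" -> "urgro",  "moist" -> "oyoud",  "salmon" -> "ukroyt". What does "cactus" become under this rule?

ekivey

Shifts by position in skill: pos 0: s→u (+2), pos 1: k→u (+10), pos 2: i→o (+6), pos 3: l→n (+2), pos 4: l→v (+10) — repeating every 3. The shifts repeat in a cycle of length 3: positions 0,1,… shift by +2, +10, +6, then the pattern repeats.
Applying it to cactus: c+2=e, a+10=k, c+6=i, t+2=v, u+10=e, s+6=y.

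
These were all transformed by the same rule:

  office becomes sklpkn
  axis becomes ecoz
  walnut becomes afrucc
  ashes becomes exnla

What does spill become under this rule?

wuost

In office: o→s is +4, f→k is +5, f→l is +6, i→p is +7 — the shift increases by 1 each position. Each letter shifts forward by (position + 4), i.e. 4, 5, 6, … — the shift grows by one for each successive letter.
On spill: s+4=w, p+5=u, i+6=o, l+7=s, l+8=t.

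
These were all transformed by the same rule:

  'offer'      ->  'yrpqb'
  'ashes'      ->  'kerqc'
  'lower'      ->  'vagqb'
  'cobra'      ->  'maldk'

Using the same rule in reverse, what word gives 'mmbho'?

carve

Shifts by position in offer: pos 0: o→y (+10), pos 1: f→r (+12), pos 2: f→p (+10), pos 3: e→q (+12) — repeating every 2. The shifts repeat in a cycle of length 2: positions 0,1,… shift by +10, +12, then the pattern repeats.
Undoing it on mmbho: m−10=c, m−12=a, b−10=r, h−12=v, o−10=e.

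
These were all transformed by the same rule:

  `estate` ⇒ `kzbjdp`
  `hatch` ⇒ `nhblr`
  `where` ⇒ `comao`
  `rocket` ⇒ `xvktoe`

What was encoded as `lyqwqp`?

Each letter shifts forward by (position + 6), i.e. 6, 7, 8, … — the shift grows by one for each successive letter.
Undoing it on lyqwqp: l−6=f, y−7=r, q−8=i, w−9=n, q−10=g, p−11=e.

fringe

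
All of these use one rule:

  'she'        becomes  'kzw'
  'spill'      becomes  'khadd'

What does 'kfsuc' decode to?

snack

Compare letters: s→k is +18, h→z is +18, e→w is +18 — a constant shift. Each letter is shifted forward by 18 in the alphabet (a Caesar shift of +18).
Reversing it on kfsuc: k−18=s, f−18=n, s−18=a, u−18=c, c−18=k.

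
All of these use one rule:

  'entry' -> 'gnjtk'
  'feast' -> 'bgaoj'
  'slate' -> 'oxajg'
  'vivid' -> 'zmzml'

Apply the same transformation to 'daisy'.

lamok

e(4)→g(6) and n(13)→n(13) fit y≡21x+0 (mod 26); the inverse of 21 mod 26 is 5. Each letter's alphabet position (a=0..z=25) is mapped through 21·x+0 mod 26 — an affine cipher.
For daisy: d(3)→21·3+0≡11=l; a(0)→21·0+0≡0=a; i(8)→21·8+0≡12=m; s(18)→21·18+0≡14=o; y(24)→21·24+0≡10=k (all mod 26).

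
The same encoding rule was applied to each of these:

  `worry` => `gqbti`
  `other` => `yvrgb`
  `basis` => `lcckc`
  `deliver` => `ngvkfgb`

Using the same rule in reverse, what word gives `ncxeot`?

dancer

The shifts repeat in a cycle of length 2: positions 0,1,… shift by +10, +2, then the pattern repeats.
Decoding ncxeot: n−10=d, c−2=a, x−10=n, e−2=c, o−10=e, t−2=r.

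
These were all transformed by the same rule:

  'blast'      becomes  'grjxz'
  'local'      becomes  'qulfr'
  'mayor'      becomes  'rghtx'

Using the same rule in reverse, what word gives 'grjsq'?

Shifts by position in blast: pos 0: b→g (+5), pos 1: l→r (+6), pos 2: a→j (+9), pos 3: s→x (+5), pos 4: t→z (+6) — repeating every 3. A repeating key of period 3 is used — shifts +5, +6, +9 over and over.
Reversing it on grjsq: g−5=b, r−6=l, j−9=a, s−5=n, q−6=k.

blank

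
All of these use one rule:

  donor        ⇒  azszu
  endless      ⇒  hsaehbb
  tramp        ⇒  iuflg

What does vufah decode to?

Treating letters as 0–25, the rule is x ↦ 7x + 5 (mod 26).
Decoding vufah: v(21)→15·(21−5)≡6=g; u(20)→15·(20−5)≡17=r; f(5)→15·(5−5)≡0=a; a(0)→15·(0−5)≡3=d; h(7)→15·(7−5)≡4=e (all mod 26).

grade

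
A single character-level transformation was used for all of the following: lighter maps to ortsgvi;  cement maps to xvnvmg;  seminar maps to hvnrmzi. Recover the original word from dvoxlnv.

This is the alphabet-reversal cipher (Atbash): a becomes z, b becomes y, etc.
Reversing it on dvoxlnv: d↔w, v↔e, o↔l, x↔c, l↔o, n↔m, v↔e.

welcome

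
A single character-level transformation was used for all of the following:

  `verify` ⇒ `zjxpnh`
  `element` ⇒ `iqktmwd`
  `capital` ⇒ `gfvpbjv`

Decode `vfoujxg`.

In verify: v→z is +4, e→j is +5, r→x is +6, i→p is +7 — the shift increases by 1 each position. Letter i (0-indexed) is shifted by i+4, so successive shifts are 4, 5, 6, ….
Reversing it on vfoujxg: v−4=r, f−5=a, o−6=i, u−7=n, j−8=b, x−9=o, g−10=w.

rainbow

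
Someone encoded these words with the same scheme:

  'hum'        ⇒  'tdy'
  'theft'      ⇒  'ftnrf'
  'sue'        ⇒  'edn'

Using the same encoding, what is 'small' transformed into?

eyjxx

The shift depends on letter class: consonant h→t is +12, but vowel u→d is +9. Two shifts are in play — +9 for a/e/i/o/u, +12 for every other letter.
On small: s(cons)+12=e, m(cons)+12=y, a(vowel)+9=j, l(cons)+12=x, l(cons)+12=x.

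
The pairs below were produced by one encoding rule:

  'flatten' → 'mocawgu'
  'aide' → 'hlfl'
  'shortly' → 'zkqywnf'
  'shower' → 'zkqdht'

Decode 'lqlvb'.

enjoy

The shifts repeat in a cycle of length 3: positions 0,1,… shift by +7, +3, +2, then the pattern repeats.
Decoding lqlvb: l−7=e, q−3=n, l−2=j, v−7=o, b−3=y.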